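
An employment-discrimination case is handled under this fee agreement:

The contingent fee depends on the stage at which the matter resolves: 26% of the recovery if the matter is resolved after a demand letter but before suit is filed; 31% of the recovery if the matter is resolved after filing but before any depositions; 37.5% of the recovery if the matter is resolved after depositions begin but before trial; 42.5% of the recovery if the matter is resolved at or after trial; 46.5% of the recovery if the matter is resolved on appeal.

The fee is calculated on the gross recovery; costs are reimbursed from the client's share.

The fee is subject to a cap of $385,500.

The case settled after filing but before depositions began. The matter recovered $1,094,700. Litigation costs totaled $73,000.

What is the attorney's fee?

Fee base is the gross recovery, $1,094,700; costs are reimbursed separately.
The matter settled after filing but before depositions began, so the 31% rate applies.
$1,094,700 × 31% = $339,357.00
$339,357.00 is under the $385,500 cap.

$339,357.00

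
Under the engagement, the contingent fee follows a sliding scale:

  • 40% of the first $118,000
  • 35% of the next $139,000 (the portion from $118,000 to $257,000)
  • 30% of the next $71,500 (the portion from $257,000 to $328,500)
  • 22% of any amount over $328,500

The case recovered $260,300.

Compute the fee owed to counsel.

$96,840.00

First $118,000 at 40% = $47,200.00
Next $139,000 at 35% = $48,650.00
Remaining $3,300 at 30% = $990.00
Fee: $47,200.00 + $48,650.00 + $990.00 = $96,840.00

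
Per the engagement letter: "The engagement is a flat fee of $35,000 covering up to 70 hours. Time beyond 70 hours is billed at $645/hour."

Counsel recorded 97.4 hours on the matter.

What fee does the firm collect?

Flat fee: $35,000.00
Excess hours: 97.4 − 70 = 27.4
Overrun: 27.4 × $645 = $17,673.00
Total: $35,000.00 + $17,673.00 = $52,673.00

$52,673.00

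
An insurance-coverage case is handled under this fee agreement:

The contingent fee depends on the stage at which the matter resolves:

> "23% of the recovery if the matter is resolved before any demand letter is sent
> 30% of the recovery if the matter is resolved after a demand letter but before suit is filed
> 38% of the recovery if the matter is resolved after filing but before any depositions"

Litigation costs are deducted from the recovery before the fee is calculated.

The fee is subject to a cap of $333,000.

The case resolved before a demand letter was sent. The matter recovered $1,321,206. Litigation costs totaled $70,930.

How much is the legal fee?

Fee base (net of costs): $1,321,206 − $70,930 = $1,250,276
The matter resolved before a demand letter was sent, so the 23% rate applies.
$1,250,276 × 23% = $287,563.48
$287,563.48 is under the $333,000 cap.

$287,563.48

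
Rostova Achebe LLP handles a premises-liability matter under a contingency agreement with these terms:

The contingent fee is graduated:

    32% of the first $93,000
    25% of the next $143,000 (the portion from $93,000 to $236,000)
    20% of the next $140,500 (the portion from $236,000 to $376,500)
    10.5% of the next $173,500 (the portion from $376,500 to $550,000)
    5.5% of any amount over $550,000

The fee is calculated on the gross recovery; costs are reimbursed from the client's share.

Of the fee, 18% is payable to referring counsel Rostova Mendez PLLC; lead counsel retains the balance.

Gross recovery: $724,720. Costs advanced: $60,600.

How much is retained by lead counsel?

$99,578.42

Fee base is the gross recovery, $724,720; costs are reimbursed separately.
First $93,000 at 32% = $29,760.00
Next $143,000 at 25% = $35,750.00
Next $140,500 at 20% = $28,100.00
Next $173,500 at 10.5% = $18,217.50
Remaining $174,720 at 5.5% = $9,609.60
Fee: $29,760.00 + $35,750.00 + $28,100.00 + $18,217.50 + $9,609.60 = $121,437.10
Referral share: 18% of $121,437.10 = $21,858.68; lead counsel retains $121,437.10 − $21,858.68 = $99,578.42.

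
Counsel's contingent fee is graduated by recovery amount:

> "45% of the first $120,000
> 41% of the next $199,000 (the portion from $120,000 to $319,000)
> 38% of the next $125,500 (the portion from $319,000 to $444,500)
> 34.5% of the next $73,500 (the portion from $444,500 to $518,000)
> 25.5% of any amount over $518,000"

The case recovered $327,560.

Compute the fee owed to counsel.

$138,842.80

First $120,000 at 45% = $54,000.00
Next $199,000 at 41% = $81,590.00
Remaining $8,560 at 38% = $3,252.80
Fee: $54,000.00 + $81,590.00 + $3,252.80 = $138,842.80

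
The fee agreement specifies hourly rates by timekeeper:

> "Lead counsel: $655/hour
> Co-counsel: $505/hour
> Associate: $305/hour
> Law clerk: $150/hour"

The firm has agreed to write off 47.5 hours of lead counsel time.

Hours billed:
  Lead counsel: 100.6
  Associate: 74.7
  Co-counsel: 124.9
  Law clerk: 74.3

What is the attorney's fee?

$131,783.50

Lead counsel: 100.6 × $655 = $65,893.00
Co-counsel: 124.9 × $505 = $63,074.50
Associate: 74.7 × $305 = $22,783.50
Law clerk: 74.3 × $150 = $11,145.00
Subtotal: $162,896.00
Write-off: 47.5 × $655 = $31,112.50
Total: $162,896.00 − $31,112.50 = $131,783.50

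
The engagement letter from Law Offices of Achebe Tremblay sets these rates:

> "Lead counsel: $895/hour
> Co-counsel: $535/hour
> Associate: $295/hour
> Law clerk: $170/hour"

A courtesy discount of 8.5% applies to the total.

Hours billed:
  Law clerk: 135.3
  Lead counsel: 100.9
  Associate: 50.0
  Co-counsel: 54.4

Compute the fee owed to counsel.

$143,801.86

Lead counsel: 100.9 × $895 = $90,305.50
Co-counsel: 54.4 × $535 = $29,104.00
Associate: 50.0 × $295 = $14,750.00
Law clerk: 135.3 × $170 = $23,001.00
Subtotal: $157,160.50
Less 8.5% discount: −$13,358.64
Total: $157,160.50 − $13,358.64 = $143,801.86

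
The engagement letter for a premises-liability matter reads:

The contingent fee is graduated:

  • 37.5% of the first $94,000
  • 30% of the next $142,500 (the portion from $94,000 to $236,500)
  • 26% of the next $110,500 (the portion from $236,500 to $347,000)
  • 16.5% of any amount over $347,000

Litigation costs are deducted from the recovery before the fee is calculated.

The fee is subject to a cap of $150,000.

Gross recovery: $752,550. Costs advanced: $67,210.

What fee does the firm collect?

$150,000.00

Fee base (net of costs): $752,550 − $67,210 = $685,340
First $94,000 at 37.5% = $35,250.00
Next $142,500 at 30% = $42,750.00
Next $110,500 at 26% = $28,730.00
Remaining $338,340 at 16.5% = $55,826.10
Fee: $35,250.00 + $42,750.00 + $28,730.00 + $55,826.10 = $162,556.10
$162,556.10 exceeds the $150,000 cap, so the fee is capped at $150,000.00.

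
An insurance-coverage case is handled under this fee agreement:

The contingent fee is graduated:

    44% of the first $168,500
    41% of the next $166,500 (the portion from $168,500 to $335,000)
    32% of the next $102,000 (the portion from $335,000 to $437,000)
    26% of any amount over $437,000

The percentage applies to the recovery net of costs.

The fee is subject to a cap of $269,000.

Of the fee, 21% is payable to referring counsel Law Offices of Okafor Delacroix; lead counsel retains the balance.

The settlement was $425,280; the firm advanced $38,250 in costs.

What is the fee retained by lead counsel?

Fee base (net of costs): $425,280 − $38,250 = $387,030
First $168,500 at 44% = $74,140.00
Next $166,500 at 41% = $68,265.00
Remaining $52,030 at 32% = $16,649.60
Fee: $74,140.00 + $68,265.00 + $16,649.60 = $159,054.60
$159,054.60 is under the $269,000 cap.
Referral share: 21% of $159,054.60 = $33,401.47; lead counsel retains $159,054.60 − $33,401.47 = $125,653.13.

$125,653.13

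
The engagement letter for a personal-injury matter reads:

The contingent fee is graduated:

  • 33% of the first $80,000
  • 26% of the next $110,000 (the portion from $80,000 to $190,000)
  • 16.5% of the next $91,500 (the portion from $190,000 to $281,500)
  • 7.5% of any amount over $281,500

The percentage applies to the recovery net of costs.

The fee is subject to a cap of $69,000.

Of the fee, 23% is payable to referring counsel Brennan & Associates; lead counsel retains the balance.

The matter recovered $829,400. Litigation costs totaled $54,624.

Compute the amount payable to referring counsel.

$15,870.00

Fee base (net of costs): $829,400 − $54,624 = $774,776
First $80,000 at 33% = $26,400.00
Next $110,000 at 26% = $28,600.00
Next $91,500 at 16.5% = $15,097.50
Remaining $493,276 at 7.5% = $36,995.70
Fee: $26,400.00 + $28,600.00 + $15,097.50 + $36,995.70 = $107,093.20
$107,093.20 exceeds the $69,000 cap, so the fee is capped at $69,000.00.
Referral share: 23% of $69,000.00 = $15,870.00; lead counsel retains $69,000.00 − $15,870.00 = $53,130.00.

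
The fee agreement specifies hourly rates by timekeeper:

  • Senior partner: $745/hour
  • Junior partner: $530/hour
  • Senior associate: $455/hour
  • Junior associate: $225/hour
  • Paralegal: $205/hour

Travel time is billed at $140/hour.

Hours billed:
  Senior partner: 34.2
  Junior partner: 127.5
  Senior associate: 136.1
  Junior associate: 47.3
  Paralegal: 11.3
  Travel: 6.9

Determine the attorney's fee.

$168,904.50

Senior partner: 34.2 × $745 = $25,479.00
Junior partner: 127.5 × $530 = $67,575.00
Senior associate: 136.1 × $455 = $61,925.50
Junior associate: 47.3 × $225 = $10,642.50
Paralegal: 11.3 × $205 = $2,316.50
Subtotal: $25,479.00 + $67,575.00 + $61,925.50 + $10,642.50 + $2,316.50 = $167,938.50
Travel: 6.9 × $140 = $966.00
Total: $167,938.50 + $966.00 = $168,904.50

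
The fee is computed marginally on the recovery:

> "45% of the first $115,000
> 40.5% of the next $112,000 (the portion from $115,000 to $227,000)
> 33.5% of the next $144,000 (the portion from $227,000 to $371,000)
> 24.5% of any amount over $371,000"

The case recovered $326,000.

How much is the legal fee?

First $115,000 at 45% = $51,750.00
Next $112,000 at 40.5% = $45,360.00
Remaining $99,000 at 33.5% = $33,165.00
Fee: $51,750.00 + $45,360.00 + $33,165.00 = $130,275.00

$130,275.00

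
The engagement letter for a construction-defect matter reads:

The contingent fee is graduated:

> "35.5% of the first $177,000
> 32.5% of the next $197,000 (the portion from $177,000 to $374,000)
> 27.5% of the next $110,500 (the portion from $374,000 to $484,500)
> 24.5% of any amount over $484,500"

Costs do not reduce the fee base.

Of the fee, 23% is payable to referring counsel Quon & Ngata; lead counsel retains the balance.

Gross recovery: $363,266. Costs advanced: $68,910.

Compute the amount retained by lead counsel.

Fee base is the gross recovery, $363,266; costs are reimbursed separately.
First $177,000 at 35.5% = $62,835.00
Remaining $186,266 at 32.5% = $60,536.45
Fee: $62,835.00 + $60,536.45 = $123,371.45
Referral share: 23% of $123,371.45 = $28,375.43; lead counsel retains $123,371.45 − $28,375.43 = $94,996.02.

$94,996.02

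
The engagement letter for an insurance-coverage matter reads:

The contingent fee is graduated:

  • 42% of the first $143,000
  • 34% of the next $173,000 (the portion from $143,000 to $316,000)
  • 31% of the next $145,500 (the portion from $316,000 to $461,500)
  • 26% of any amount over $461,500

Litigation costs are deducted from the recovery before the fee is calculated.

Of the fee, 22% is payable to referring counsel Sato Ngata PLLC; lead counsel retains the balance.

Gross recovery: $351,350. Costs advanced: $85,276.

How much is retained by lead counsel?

Fee base (net of costs): $351,350 − $85,276 = $266,074
First $143,000 at 42% = $60,060.00
Remaining $123,074 at 34% = $41,845.16
Fee: $60,060.00 + $41,845.16 = $101,905.16
Referral share: 22% of $101,905.16 = $22,419.14; lead counsel retains $101,905.16 − $22,419.14 = $79,486.02.

$79,486.02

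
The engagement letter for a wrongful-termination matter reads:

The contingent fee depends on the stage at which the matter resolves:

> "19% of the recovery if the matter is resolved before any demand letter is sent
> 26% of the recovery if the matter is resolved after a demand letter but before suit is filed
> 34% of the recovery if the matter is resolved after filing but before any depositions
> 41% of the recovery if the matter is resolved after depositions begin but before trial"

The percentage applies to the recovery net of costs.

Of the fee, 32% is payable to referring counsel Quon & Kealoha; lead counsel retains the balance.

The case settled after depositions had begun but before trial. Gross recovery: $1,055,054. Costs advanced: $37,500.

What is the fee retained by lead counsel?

Fee base (net of costs): $1,055,054 − $37,500 = $1,017,554
The matter settled after depositions had begun but before trial, so the 41% rate applies.
$1,017,554 × 41% = $417,197.14
Referral share: 32% of $417,197.14 = $133,503.08; lead counsel retains $417,197.14 − $133,503.08 = $283,694.06.

$283,694.06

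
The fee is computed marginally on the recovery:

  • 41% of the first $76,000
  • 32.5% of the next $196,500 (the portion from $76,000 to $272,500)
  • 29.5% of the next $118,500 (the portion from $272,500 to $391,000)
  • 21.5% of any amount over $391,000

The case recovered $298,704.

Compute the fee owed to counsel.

First $76,000 at 41% = $31,160.00
Next $196,500 at 32.5% = $63,862.50
Remaining $26,204 at 29.5% = $7,730.18
Fee: $31,160.00 + $63,862.50 + $7,730.18 = $102,752.68

$102,752.68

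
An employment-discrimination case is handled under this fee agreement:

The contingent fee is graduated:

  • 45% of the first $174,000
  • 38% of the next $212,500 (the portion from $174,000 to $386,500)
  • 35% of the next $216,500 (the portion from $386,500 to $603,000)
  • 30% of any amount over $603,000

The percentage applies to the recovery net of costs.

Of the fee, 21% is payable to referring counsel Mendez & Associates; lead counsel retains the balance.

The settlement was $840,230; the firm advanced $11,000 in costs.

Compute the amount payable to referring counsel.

$63,565.74

Fee base (net of costs): $840,230 − $11,000 = $829,230
First $174,000 at 45% = $78,300.00
Next $212,500 at 38% = $80,750.00
Next $216,500 at 35% = $75,775.00
Remaining $226,230 at 30% = $67,869.00
Fee: $78,300.00 + $80,750.00 + $75,775.00 + $67,869.00 = $302,694.00
Referral share: 21% of $302,694.00 = $63,565.74; lead counsel retains $302,694.00 − $63,565.74 = $239,128.26.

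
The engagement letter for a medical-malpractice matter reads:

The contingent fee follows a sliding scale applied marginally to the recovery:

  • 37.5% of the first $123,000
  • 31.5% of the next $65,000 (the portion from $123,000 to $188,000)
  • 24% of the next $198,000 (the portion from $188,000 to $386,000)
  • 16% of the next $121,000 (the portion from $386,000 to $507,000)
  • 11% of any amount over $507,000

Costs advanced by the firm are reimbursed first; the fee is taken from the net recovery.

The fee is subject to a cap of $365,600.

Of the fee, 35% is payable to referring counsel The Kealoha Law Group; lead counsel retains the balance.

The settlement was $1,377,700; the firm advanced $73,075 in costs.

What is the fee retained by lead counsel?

$143,792.19

Fee base (net of costs): $1,377,700 − $73,075 = $1,304,625
First $123,000 at 37.5% = $46,125.00
Next $65,000 at 31.5% = $20,475.00
Next $198,000 at 24% = $47,520.00
Next $121,000 at 16% = $19,360.00
Remaining $797,625 at 11% = $87,738.75
Fee: $46,125.00 + $20,475.00 + $47,520.00 + $19,360.00 + $87,738.75 = $221,218.75
$221,218.75 is under the $365,600 cap.
Referral share: 35% of $221,218.75 = $77,426.56; lead counsel retains $221,218.75 − $77,426.56 = $143,792.19.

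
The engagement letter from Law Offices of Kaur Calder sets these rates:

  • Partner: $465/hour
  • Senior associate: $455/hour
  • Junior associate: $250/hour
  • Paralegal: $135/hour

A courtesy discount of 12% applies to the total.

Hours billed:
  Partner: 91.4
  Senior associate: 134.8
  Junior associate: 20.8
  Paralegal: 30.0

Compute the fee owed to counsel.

$99,514.80

Partner: 91.4 × $465 = $42,501.00
Senior associate: 134.8 × $455 = $61,334.00
Junior associate: 20.8 × $250 = $5,200.00
Paralegal: 30.0 × $135 = $4,050.00
Subtotal: $113,085.00
Less 12% discount: −$13,570.20
Total: $113,085.00 − $13,570.20 = $99,514.80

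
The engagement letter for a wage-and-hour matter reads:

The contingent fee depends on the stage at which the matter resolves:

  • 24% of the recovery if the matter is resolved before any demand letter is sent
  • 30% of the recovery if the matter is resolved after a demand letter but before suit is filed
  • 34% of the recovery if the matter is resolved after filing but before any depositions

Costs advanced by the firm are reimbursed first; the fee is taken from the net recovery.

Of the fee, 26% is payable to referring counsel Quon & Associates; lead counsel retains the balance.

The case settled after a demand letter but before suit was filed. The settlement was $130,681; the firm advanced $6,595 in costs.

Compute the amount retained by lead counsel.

$27,547.09

Fee base (net of costs): $130,681 − $6,595 = $124,086
The matter settled after a demand letter but before suit was filed, so the 30% rate applies.
$124,086 × 30% = $37,225.80
Referral share: 26% of $37,225.80 = $9,678.71; lead counsel retains $37,225.80 − $9,678.71 = $27,547.09.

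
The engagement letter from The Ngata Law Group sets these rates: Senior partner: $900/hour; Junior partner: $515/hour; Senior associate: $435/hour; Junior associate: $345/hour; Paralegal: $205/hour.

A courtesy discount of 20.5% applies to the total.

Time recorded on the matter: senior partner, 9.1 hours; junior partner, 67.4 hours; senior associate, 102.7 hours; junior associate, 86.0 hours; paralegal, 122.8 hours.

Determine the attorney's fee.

Senior partner: 9.1 × $900 = $8,190.00
Junior partner: 67.4 × $515 = $34,711.00
Senior associate: 102.7 × $435 = $44,674.50
Junior associate: 86.0 × $345 = $29,670.00
Paralegal: 122.8 × $205 = $25,174.00
Subtotal: $142,419.50
Less 20.5% discount: −$29,196.00
Total: $142,419.50 − $29,196.00 = $113,223.50

$113,223.50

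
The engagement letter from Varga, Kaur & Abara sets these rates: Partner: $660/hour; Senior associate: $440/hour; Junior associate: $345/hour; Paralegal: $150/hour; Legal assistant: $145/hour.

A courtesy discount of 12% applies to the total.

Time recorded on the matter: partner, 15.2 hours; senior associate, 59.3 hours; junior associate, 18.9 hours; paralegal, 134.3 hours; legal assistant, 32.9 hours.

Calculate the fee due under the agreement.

Partner: 15.2 × $660 = $10,032.00
Senior associate: 59.3 × $440 = $26,092.00
Junior associate: 18.9 × $345 = $6,520.50
Paralegal: 134.3 × $150 = $20,145.00
Legal assistant: 32.9 × $145 = $4,770.50
Subtotal: $67,560.00
Less 12% discount: −$8,107.20
Total: $67,560.00 − $8,107.20 = $59,452.80

$59,452.80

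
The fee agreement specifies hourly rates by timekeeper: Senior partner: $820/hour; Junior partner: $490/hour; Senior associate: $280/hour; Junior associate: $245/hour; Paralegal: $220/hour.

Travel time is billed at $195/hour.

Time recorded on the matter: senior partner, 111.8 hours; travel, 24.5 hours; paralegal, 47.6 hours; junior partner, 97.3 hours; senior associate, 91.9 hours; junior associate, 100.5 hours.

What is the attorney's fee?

$204,957.00

Senior partner: 111.8 × $820 = $91,676.00
Junior partner: 97.3 × $490 = $47,677.00
Senior associate: 91.9 × $280 = $25,732.00
Junior associate: 100.5 × $245 = $24,622.50
Paralegal: 47.6 × $220 = $10,472.00
Subtotal: $91,676.00 + $47,677.00 + $25,732.00 + $24,622.50 + $10,472.00 = $200,179.50
Travel: 24.5 × $195 = $4,777.50
Total: $200,179.50 + $4,777.50 = $204,957.00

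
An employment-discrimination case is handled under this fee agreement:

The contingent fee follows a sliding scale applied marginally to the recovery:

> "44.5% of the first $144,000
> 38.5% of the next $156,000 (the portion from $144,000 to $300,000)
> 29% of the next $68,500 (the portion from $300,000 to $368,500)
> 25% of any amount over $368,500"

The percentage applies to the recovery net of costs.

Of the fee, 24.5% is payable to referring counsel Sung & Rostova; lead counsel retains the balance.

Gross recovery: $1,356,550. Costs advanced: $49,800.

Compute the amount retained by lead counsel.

$285,818.46

Fee base (net of costs): $1,356,550 − $49,800 = $1,306,750
First $144,000 at 44.5% = $64,080.00
Next $156,000 at 38.5% = $60,060.00
Next $68,500 at 29% = $19,865.00
Remaining $938,250 at 25% = $234,562.50
Fee: $64,080.00 + $60,060.00 + $19,865.00 + $234,562.50 = $378,567.50
Referral share: 24.5% of $378,567.50 = $92,749.04; lead counsel retains $378,567.50 − $92,749.04 = $285,818.46.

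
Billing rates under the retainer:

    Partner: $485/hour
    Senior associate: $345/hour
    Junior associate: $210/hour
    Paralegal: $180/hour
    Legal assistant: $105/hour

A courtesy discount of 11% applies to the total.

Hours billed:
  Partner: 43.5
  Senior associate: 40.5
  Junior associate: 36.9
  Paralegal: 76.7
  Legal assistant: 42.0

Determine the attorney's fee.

Partner: 43.5 × $485 = $21,097.50
Senior associate: 40.5 × $345 = $13,972.50
Junior associate: 36.9 × $210 = $7,749.00
Paralegal: 76.7 × $180 = $13,806.00
Legal assistant: 42.0 × $105 = $4,410.00
Subtotal: $61,035.00
Less 11% discount: −$6,713.85
Total: $61,035.00 − $6,713.85 = $54,321.15

$54,321.15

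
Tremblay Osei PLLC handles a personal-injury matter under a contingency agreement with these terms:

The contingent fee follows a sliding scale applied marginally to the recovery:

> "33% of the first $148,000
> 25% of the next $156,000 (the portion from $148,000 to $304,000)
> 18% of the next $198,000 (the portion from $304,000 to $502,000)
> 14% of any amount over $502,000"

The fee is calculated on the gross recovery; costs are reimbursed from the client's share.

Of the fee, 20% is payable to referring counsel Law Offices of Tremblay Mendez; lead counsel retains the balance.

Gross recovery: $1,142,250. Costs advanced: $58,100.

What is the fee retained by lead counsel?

$170,492.00

Fee base is the gross recovery, $1,142,250; costs are reimbursed separately.
First $148,000 at 33% = $48,840.00
Next $156,000 at 25% = $39,000.00
Next $198,000 at 18% = $35,640.00
Remaining $640,250 at 14% = $89,635.00
Fee: $48,840.00 + $39,000.00 + $35,640.00 + $89,635.00 = $213,115.00
Referral share: 20% of $213,115.00 = $42,623.00; lead counsel retains $213,115.00 − $42,623.00 = $170,492.00.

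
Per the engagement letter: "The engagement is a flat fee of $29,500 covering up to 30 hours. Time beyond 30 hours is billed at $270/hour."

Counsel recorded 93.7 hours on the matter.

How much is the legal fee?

Flat fee: $29,500.00
Excess hours: 93.7 − 30 = 63.7
Overrun: 63.7 × $270 = $17,199.00
Total: $29,500.00 + $17,199.00 = $46,699.00

$46,699.00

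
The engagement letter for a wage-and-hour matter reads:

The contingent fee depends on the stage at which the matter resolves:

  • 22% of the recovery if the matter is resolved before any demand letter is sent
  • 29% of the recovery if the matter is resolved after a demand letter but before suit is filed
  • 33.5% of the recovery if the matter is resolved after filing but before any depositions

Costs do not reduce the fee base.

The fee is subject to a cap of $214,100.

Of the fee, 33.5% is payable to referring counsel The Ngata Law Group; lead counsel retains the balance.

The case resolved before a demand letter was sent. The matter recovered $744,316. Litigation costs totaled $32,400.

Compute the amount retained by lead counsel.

Fee base is the gross recovery, $744,316; costs are reimbursed separately.
The matter resolved before a demand letter was sent, so the 22% rate applies.
$744,316 × 22% = $163,749.52
$163,749.52 is under the $214,100 cap.
Referral share: 33.5% of $163,749.52 = $54,856.09; lead counsel retains $163,749.52 − $54,856.09 = $108,893.43.

$108,893.43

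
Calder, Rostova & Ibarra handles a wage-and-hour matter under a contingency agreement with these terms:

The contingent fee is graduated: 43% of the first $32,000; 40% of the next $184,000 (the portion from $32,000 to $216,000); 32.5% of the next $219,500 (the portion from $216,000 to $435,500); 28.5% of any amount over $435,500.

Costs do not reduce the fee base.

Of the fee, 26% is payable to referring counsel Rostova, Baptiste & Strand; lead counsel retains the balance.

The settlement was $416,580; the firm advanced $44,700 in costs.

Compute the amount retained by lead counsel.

Fee base is the gross recovery, $416,580; costs are reimbursed separately.
First $32,000 at 43% = $13,760.00
Next $184,000 at 40% = $73,600.00
Remaining $200,580 at 32.5% = $65,188.50
Fee: $13,760.00 + $73,600.00 + $65,188.50 = $152,548.50
Referral share: 26% of $152,548.50 = $39,662.61; lead counsel retains $152,548.50 − $39,662.61 = $112,885.89.

$112,885.89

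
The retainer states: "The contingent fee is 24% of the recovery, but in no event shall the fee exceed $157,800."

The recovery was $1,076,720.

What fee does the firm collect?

$157,800.00

24% of $1,076,720 = $258,412.80
That exceeds the $157,800 cap, so the fee is capped at $157,800.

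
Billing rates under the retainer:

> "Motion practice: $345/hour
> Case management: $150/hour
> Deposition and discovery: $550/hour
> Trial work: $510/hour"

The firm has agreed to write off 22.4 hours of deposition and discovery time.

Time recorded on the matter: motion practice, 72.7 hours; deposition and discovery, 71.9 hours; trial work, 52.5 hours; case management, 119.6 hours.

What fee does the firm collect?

Motion practice: 72.7 × $345 = $25,081.50
Case management: 119.6 × $150 = $17,940.00
Deposition and discovery: 71.9 × $550 = $39,545.00
Trial work: 52.5 × $510 = $26,775.00
Subtotal: $109,341.50
Write-off: 22.4 × $550 = $12,320.00
Total: $109,341.50 − $12,320.00 = $97,021.50

$97,021.50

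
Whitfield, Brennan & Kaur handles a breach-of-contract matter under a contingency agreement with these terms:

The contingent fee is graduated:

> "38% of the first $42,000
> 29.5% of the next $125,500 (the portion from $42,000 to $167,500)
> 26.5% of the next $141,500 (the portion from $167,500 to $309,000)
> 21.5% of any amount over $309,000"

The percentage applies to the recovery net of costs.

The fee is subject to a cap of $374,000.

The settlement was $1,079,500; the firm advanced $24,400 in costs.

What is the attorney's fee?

$250,891.50

Fee base (net of costs): $1,079,500 − $24,400 = $1,055,100
First $42,000 at 38% = $15,960.00
Next $125,500 at 29.5% = $37,022.50
Next $141,500 at 26.5% = $37,497.50
Remaining $746,100 at 21.5% = $160,411.50
Fee: $15,960.00 + $37,022.50 + $37,497.50 + $160,411.50 = $250,891.50
$250,891.50 is under the $374,000 cap.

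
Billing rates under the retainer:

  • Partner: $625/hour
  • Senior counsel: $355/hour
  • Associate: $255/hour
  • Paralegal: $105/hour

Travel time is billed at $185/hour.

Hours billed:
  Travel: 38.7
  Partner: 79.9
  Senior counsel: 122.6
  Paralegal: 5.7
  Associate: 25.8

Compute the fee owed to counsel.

Partner: 79.9 × $625 = $49,937.50
Senior counsel: 122.6 × $355 = $43,523.00
Associate: 25.8 × $255 = $6,579.00
Paralegal: 5.7 × $105 = $598.50
Subtotal: $49,937.50 + $43,523.00 + $6,579.00 + $598.50 = $100,638.00
Travel: 38.7 × $185 = $7,159.50
Total: $100,638.00 + $7,159.50 = $107,797.50

$107,797.50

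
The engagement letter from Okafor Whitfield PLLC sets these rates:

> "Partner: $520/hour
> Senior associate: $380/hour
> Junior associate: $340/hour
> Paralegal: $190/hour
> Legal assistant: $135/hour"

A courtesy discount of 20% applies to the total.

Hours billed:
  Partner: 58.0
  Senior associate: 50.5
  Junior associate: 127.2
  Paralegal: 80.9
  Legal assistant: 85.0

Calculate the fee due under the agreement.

$95,555.20

Partner: 58.0 × $520 = $30,160.00
Senior associate: 50.5 × $380 = $19,190.00
Junior associate: 127.2 × $340 = $43,248.00
Paralegal: 80.9 × $190 = $15,371.00
Legal assistant: 85.0 × $135 = $11,475.00
Subtotal: $119,444.00
Less 20% discount: −$23,888.80
Total: $119,444.00 − $23,888.80 = $95,555.20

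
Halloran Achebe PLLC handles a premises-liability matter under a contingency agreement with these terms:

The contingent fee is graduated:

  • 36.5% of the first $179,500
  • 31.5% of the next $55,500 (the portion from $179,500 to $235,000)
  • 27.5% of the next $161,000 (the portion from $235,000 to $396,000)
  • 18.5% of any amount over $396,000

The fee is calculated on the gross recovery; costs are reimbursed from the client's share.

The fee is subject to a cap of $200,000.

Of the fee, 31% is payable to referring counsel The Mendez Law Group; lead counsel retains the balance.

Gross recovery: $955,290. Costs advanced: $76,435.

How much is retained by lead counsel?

$138,000.00

Fee base is the gross recovery, $955,290; costs are reimbursed separately.
First $179,500 at 36.5% = $65,517.50
Next $55,500 at 31.5% = $17,482.50
Next $161,000 at 27.5% = $44,275.00
Remaining $559,290 at 18.5% = $103,468.65
Fee: $65,517.50 + $17,482.50 + $44,275.00 + $103,468.65 = $230,743.65
$230,743.65 exceeds the $200,000 cap, so the fee is capped at $200,000.00.
Referral share: 31% of $200,000.00 = $62,000.00; lead counsel retains $200,000.00 − $62,000.00 = $138,000.00.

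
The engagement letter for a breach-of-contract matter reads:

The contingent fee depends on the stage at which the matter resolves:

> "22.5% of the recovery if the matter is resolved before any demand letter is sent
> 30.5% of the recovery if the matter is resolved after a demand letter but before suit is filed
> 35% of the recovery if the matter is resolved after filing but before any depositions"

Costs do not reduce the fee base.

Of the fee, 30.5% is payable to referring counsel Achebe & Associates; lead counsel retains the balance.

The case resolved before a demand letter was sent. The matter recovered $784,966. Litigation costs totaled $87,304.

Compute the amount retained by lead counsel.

Fee base is the gross recovery, $784,966; costs are reimbursed separately.
The matter resolved before a demand letter was sent, so the 22.5% rate applies.
$784,966 × 22.5% = $176,617.35
Referral share: 30.5% of $176,617.35 = $53,868.29; lead counsel retains $176,617.35 − $53,868.29 = $122,749.06.

$122,749.06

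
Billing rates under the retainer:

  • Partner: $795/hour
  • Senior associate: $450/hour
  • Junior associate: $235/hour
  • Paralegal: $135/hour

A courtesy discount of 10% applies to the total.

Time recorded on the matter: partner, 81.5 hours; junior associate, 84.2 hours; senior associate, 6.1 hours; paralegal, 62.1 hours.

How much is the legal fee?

$86,137.20

Partner: 81.5 × $795 = $64,792.50
Senior associate: 6.1 × $450 = $2,745.00
Junior associate: 84.2 × $235 = $19,787.00
Paralegal: 62.1 × $135 = $8,383.50
Subtotal: $95,708.00
Less 10% discount: −$9,570.80
Total: $95,708.00 − $9,570.80 = $86,137.20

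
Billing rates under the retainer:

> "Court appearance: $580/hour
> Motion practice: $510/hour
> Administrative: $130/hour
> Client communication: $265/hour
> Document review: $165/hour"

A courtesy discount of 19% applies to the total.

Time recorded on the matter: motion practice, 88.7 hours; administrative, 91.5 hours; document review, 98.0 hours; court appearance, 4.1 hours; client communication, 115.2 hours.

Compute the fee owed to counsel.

$86,028.48

Court appearance: 4.1 × $580 = $2,378.00
Motion practice: 88.7 × $510 = $45,237.00
Administrative: 91.5 × $130 = $11,895.00
Client communication: 115.2 × $265 = $30,528.00
Document review: 98.0 × $165 = $16,170.00
Subtotal: $106,208.00
Less 19% discount: −$20,179.52
Total: $106,208.00 − $20,179.52 = $86,028.48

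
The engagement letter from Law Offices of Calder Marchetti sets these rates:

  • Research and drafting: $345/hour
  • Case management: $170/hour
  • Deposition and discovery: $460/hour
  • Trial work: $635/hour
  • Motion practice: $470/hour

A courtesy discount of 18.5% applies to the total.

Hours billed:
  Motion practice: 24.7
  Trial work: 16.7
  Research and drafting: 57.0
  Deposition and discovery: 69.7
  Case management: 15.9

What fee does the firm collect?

$62,464.45

Research and drafting: 57.0 × $345 = $19,665.00
Case management: 15.9 × $170 = $2,703.00
Deposition and discovery: 69.7 × $460 = $32,062.00
Trial work: 16.7 × $635 = $10,604.50
Motion practice: 24.7 × $470 = $11,609.00
Subtotal: $76,643.50
Less 18.5% discount: −$14,179.05
Total: $76,643.50 − $14,179.05 = $62,464.45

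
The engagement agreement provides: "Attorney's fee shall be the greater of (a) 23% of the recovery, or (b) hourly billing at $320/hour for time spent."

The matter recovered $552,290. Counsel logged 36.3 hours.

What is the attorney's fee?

(a) 23% of $552,290 = $127,026.70
(b) 36.3 × $320 = $11,616.00
The greater is (a): $127,026.70.

$127,026.70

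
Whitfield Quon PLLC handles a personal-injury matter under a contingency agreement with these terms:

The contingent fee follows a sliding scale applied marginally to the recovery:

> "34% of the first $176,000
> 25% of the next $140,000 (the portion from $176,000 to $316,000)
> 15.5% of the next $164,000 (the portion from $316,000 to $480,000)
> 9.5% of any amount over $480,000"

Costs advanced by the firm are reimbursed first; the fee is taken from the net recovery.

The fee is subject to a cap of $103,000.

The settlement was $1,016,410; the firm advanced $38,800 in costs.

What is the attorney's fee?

$103,000.00

Fee base (net of costs): $1,016,410 − $38,800 = $977,610
First $176,000 at 34% = $59,840.00
Next $140,000 at 25% = $35,000.00
Next $164,000 at 15.5% = $25,420.00
Remaining $497,610 at 9.5% = $47,272.95
Fee: $59,840.00 + $35,000.00 + $25,420.00 + $47,272.95 = $167,532.95
$167,532.95 exceeds the $103,000 cap, so the fee is capped at $103,000.00.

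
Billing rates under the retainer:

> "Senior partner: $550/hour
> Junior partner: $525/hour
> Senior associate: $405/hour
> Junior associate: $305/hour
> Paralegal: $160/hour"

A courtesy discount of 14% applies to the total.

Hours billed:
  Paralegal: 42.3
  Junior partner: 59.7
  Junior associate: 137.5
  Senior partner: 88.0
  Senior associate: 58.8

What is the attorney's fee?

$130,945.32

Senior partner: 88.0 × $550 = $48,400.00
Junior partner: 59.7 × $525 = $31,342.50
Senior associate: 58.8 × $405 = $23,814.00
Junior associate: 137.5 × $305 = $41,937.50
Paralegal: 42.3 × $160 = $6,768.00
Subtotal: $152,262.00
Less 14% discount: −$21,316.68
Total: $152,262.00 − $21,316.68 = $130,945.32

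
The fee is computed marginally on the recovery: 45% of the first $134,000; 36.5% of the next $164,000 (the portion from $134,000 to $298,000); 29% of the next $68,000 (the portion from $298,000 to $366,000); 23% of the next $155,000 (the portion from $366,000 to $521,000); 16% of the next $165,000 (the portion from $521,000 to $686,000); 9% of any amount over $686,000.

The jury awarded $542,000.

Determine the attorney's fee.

First $134,000 at 45% = $60,300.00
Next $164,000 at 36.5% = $59,860.00
Next $68,000 at 29% = $19,720.00
Next $155,000 at 23% = $35,650.00
Remaining $21,000 at 16% = $3,360.00
Fee: $60,300.00 + $59,860.00 + $19,720.00 + $35,650.00 + $3,360.00 = $178,890.00

$178,890.00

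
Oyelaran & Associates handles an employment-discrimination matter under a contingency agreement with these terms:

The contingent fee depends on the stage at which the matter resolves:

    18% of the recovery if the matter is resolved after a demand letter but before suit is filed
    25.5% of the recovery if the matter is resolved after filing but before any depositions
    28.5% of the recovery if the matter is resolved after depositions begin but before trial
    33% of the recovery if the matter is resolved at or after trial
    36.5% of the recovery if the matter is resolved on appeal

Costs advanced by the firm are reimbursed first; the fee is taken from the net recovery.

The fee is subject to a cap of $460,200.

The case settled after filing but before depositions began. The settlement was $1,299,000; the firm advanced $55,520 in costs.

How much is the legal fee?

$317,087.40

Fee base (net of costs): $1,299,000 − $55,520 = $1,243,480
The matter settled after filing but before depositions began, so the 25.5% rate applies.
$1,243,480 × 25.5% = $317,087.40
$317,087.40 is under the $460,200 cap.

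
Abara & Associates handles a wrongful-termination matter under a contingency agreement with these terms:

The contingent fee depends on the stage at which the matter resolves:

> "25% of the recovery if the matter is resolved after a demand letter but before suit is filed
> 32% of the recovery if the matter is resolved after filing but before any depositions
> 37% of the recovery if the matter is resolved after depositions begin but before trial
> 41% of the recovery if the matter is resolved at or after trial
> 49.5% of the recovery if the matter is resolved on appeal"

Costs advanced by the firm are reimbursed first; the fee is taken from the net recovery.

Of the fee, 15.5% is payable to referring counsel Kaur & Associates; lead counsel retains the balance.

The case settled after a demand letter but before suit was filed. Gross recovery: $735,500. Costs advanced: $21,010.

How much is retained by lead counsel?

$150,936.01

Fee base (net of costs): $735,500 − $21,010 = $714,490
The matter settled after a demand letter but before suit was filed, so the 25% rate applies.
$714,490 × 25% = $178,622.50
Referral share: 15.5% of $178,622.50 = $27,686.49; lead counsel retains $178,622.50 − $27,686.49 = $150,936.01.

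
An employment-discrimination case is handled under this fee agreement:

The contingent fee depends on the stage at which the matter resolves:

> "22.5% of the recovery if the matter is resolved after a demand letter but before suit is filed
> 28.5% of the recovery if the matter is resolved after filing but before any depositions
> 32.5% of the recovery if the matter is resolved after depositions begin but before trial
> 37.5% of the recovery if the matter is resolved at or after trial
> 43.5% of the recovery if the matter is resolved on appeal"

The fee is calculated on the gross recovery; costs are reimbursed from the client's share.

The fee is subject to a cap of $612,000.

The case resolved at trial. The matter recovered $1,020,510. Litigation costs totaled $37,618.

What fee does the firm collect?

Fee base is the gross recovery, $1,020,510; costs are reimbursed separately.
The matter resolved at trial, so the 37.5% rate applies.
$1,020,510 × 37.5% = $382,691.25
$382,691.25 is under the $612,000 cap.

$382,691.25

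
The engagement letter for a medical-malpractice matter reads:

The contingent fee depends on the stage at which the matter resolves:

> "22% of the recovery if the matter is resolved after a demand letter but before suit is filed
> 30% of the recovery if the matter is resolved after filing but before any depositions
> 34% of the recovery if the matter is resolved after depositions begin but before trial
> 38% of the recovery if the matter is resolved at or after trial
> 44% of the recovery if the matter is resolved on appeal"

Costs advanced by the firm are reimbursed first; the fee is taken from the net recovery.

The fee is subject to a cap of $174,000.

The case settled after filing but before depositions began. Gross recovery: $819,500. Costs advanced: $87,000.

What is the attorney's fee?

Fee base (net of costs): $819,500 − $87,000 = $732,500
The matter settled after filing but before depositions began, so the 30% rate applies.
$732,500 × 30% = $219,750.00
$219,750.00 exceeds the $174,000 cap, so the fee is capped at $174,000.00.

$174,000.00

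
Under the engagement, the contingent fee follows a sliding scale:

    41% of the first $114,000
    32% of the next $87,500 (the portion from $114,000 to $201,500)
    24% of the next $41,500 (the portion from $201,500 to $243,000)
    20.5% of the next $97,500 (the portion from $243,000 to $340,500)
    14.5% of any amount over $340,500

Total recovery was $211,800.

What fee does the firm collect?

First $114,000 at 41% = $46,740.00
Next $87,500 at 32% = $28,000.00
Remaining $10,300 at 24% = $2,472.00
Fee: $46,740.00 + $28,000.00 + $2,472.00 = $77,212.00

$77,212.00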